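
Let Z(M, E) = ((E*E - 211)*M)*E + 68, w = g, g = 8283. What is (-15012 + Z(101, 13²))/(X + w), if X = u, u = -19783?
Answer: -241945603/5750 ≈ -42078.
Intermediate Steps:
X = -19783
w = 8283
Z(M, E) = 68 + E*M*(-211 + E²) (Z(M, E) = ((E² - 211)*M)*E + 68 = ((-211 + E²)*M)*E + 68 = (M*(-211 + E²))*E + 68 = E*M*(-211 + E²) + 68 = 68 + E*M*(-211 + E²))
(-15012 + Z(101, 13²))/(X + w) = (-15012 + (68 + 101*(13²)³ - 211*13²*101))/(-19783 + 8283) = (-15012 + (68 + 101*169³ - 211*169*101))/(-11500) = (-15012 + (68 + 101*4826809 - 3601559))*(-1/11500) = (-15012 + (68 + 487507709 - 3601559))*(-1/11500) = (-15012 + 483906218)*(-1/11500) = 483891206*(-1/11500) = -241945603/5750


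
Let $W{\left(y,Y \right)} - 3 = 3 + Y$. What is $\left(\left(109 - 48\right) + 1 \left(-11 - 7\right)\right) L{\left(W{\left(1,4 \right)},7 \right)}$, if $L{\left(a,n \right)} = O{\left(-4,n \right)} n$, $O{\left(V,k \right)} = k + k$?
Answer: $4214$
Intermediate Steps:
$O{\left(V,k \right)} = 2 k$
$W{\left(y,Y \right)} = 6 + Y$ ($W{\left(y,Y \right)} = 3 + \left(3 + Y\right) = 6 + Y$)
$L{\left(a,n \right)} = 2 n^{2}$ ($L{\left(a,n \right)} = 2 n n = 2 n^{2}$)
$\left(\left(109 - 48\right) + 1 \left(-11 - 7\right)\right) L{\left(W{\left(1,4 \right)},7 \right)} = \left(\left(109 - 48\right) + 1 \left(-11 - 7\right)\right) 2 \cdot 7^{2} = \left(61 + 1 \left(-18\right)\right) 2 \cdot 49 = \left(61 - 18\right) 98 = 43 \cdot 98 = 4214$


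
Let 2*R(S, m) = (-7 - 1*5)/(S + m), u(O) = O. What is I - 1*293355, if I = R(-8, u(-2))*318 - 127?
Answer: -1466456/5 ≈ -2.9329e+5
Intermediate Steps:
R(S, m) = -6/(S + m) (R(S, m) = ((-7 - 1*5)/(S + m))/2 = ((-7 - 5)/(S + m))/2 = (-12/(S + m))/2 = -6/(S + m))
I = 319/5 (I = -6/(-8 - 2)*318 - 127 = -6/(-10)*318 - 127 = -6*(-1/10)*318 - 127 = (3/5)*318 - 127 = 954/5 - 127 = 319/5 ≈ 63.800)
I - 1*293355 = 319/5 - 1*293355 = 319/5 - 293355 = -1466456/5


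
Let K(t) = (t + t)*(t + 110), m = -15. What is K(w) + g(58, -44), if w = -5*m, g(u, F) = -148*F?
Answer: 34262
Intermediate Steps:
w = 75 (w = -5*(-15) = 75)
K(t) = 2*t*(110 + t) (K(t) = (2*t)*(110 + t) = 2*t*(110 + t))
K(w) + g(58, -44) = 2*75*(110 + 75) - 148*(-44) = 2*75*185 + 6512 = 27750 + 6512 = 34262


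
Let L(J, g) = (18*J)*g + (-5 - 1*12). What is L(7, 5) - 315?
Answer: 298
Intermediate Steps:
L(J, g) = -17 + 18*J*g (L(J, g) = 18*J*g + (-5 - 12) = 18*J*g - 17 = -17 + 18*J*g)
L(7, 5) - 315 = (-17 + 18*7*5) - 315 = (-17 + 630) - 315 = 613 - 315 = 298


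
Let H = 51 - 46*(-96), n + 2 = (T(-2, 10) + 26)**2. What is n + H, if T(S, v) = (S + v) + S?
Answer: 5489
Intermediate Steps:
T(S, v) = v + 2*S
n = 1022 (n = -2 + ((10 + 2*(-2)) + 26)**2 = -2 + ((10 - 4) + 26)**2 = -2 + (6 + 26)**2 = -2 + 32**2 = -2 + 1024 = 1022)
H = 4467 (H = 51 + 4416 = 4467)
n + H = 1022 + 4467 = 5489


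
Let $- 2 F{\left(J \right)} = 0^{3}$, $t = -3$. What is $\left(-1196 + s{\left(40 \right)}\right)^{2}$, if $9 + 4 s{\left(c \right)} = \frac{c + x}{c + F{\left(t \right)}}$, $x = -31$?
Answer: $\frac{36753107521}{25600} \approx 1.4357 \cdot 10^{6}$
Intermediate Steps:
$F{\left(J \right)} = 0$ ($F{\left(J \right)} = - \frac{0^{3}}{2} = \left(- \frac{1}{2}\right) 0 = 0$)
$s{\left(c \right)} = - \frac{9}{4} + \frac{-31 + c}{4 c}$ ($s{\left(c \right)} = - \frac{9}{4} + \frac{\left(c - 31\right) \frac{1}{c + 0}}{4} = - \frac{9}{4} + \frac{\left(-31 + c\right) \frac{1}{c}}{4} = - \frac{9}{4} + \frac{\frac{1}{c} \left(-31 + c\right)}{4} = - \frac{9}{4} + \frac{-31 + c}{4 c}$)
$\left(-1196 + s{\left(40 \right)}\right)^{2} = \left(-1196 - \left(2 + \frac{31}{4 \cdot 40}\right)\right)^{2} = \left(-1196 - \frac{351}{160}\right)^{2} = \left(- \frac{191711}{160}\right)^{2} = \frac{36753107521}{25600}$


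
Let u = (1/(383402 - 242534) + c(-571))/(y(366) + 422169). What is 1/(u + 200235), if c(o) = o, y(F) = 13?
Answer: 59471933976/11908362619248733 ≈ 4.9941e-6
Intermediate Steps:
u = -80435627/59471933976 (u = (1/(383402 - 242534) - 571)/(13 + 422169) = (1/140868 - 571)/422182 = (1/140868 - 571)*(1/422182) = -80435627/140868*1/422182 = -80435627/59471933976 ≈ -0.0013525)
1/(u + 200235) = 1/(-80435627/59471933976 + 200235) = 1/(11908362619248733/59471933976) = 59471933976/11908362619248733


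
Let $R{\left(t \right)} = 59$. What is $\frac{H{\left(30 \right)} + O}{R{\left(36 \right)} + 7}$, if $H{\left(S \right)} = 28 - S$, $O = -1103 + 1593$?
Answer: $\frac{244}{33} \approx 7.3939$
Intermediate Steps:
$O = 490$
$\frac{H{\left(30 \right)} + O}{R{\left(36 \right)} + 7} = \frac{\left(28 - 30\right) + 490}{59 + 7} = \frac{\left(28 - 30\right) + 490}{66} = \left(-2 + 490\right) \frac{1}{66} = 488 \cdot \frac{1}{66} = \frac{244}{33}$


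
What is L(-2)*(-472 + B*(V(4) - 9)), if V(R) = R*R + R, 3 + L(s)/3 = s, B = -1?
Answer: 7245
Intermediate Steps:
L(s) = -9 + 3*s
V(R) = R + R² (V(R) = R² + R = R + R²)
L(-2)*(-472 + B*(V(4) - 9)) = (-9 + 3*(-2))*(-472 - (4*(1 + 4) - 9)) = (-9 - 6)*(-472 - (4*5 - 9)) = -15*(-472 - (20 - 9)) = -15*(-472 - 1*11) = -15*(-472 - 11) = -15*(-483) = 7245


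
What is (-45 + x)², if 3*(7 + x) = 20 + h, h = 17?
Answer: 14161/9 ≈ 1573.4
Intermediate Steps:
x = 16/3 (x = -7 + (20 + 17)/3 = -7 + (⅓)*37 = -7 + 37/3 = 16/3 ≈ 5.3333)
(-45 + x)² = (-45 + 16/3)² = (-119/3)² = 14161/9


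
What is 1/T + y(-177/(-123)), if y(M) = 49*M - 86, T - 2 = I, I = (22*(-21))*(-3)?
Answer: -881339/56908 ≈ -15.487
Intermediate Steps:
I = 1386 (I = -462*(-3) = 1386)
T = 1388 (T = 2 + 1386 = 1388)
y(M) = -86 + 49*M
1/T + y(-177/(-123)) = 1/1388 + (-86 + 49*(-177/(-123))) = 1/1388 + (-86 + 49*(-177*(-1/123))) = 1/1388 + (-86 + 49*(59/41)) = 1/1388 + (-86 + 2891/41) = 1/1388 - 635/41 = -881339/56908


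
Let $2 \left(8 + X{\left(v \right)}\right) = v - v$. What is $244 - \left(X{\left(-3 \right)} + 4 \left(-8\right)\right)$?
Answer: $284$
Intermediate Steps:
$X{\left(v \right)} = -8$ ($X{\left(v \right)} = -8 + \frac{v - v}{2} = -8 + \frac{1}{2} \cdot 0 = -8 + 0 = -8$)
$244 - \left(X{\left(-3 \right)} + 4 \left(-8\right)\right) = 244 - \left(-8 + 4 \left(-8\right)\right) = 244 - \left(-8 - 32\right) = 244 - -40 = 244 + 40 = 284$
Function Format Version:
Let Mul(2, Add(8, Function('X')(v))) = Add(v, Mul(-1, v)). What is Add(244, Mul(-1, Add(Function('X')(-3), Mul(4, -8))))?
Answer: 284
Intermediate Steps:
Function('X')(v) = -8 (Function('X')(v) = Add(-8, Mul(Rational(1, 2), Add(v, Mul(-1, v)))) = Add(-8, Mul(Rational(1, 2), 0)) = Add(-8, 0) = -8)
Add(244, Mul(-1, Add(Function('X')(-3), Mul(4, -8)))) = Add(244, Mul(-1, Add(-8, Mul(4, -8)))) = Add(244, Mul(-1, Add(-8, -32))) = Add(244, Mul(-1, -40)) = Add(244, 40) = 284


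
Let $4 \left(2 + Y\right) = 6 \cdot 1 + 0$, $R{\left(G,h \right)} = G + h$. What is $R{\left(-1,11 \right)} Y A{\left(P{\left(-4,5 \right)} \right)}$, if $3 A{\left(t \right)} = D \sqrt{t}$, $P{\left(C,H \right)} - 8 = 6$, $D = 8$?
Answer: $- \frac{40 \sqrt{14}}{3} \approx -49.889$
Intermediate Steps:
$P{\left(C,H \right)} = 14$ ($P{\left(C,H \right)} = 8 + 6 = 14$)
$A{\left(t \right)} = \frac{8 \sqrt{t}}{3}$
$Y = - \frac{1}{2}$ ($Y = -2 + \frac{6 \cdot 1 + 0}{4} = -2 + \frac{6 + 0}{4} = -2 + \frac{1}{4} \cdot 6 = -2 + \frac{3}{2} = - \frac{1}{2} \approx -0.5$)
$R{\left(-1,11 \right)} Y A{\left(P{\left(-4,5 \right)} \right)} = \left(-1 + 11\right) \left(- \frac{1}{2}\right) \frac{8 \sqrt{14}}{3} = 10 \left(- \frac{1}{2}\right) \frac{8 \sqrt{14}}{3} = - 5 \frac{8 \sqrt{14}}{3} = - \frac{40 \sqrt{14}}{3}$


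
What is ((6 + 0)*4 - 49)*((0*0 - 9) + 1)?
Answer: 200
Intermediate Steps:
((6 + 0)*4 - 49)*((0*0 - 9) + 1) = (6*4 - 49)*((0 - 9) + 1) = (24 - 49)*(-9 + 1) = -25*(-8) = 200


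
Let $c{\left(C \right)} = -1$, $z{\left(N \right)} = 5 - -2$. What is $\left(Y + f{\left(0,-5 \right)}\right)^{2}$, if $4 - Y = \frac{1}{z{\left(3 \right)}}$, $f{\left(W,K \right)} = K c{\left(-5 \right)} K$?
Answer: $\frac{21904}{49} \approx 447.02$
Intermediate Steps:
$z{\left(N \right)} = 7$ ($z{\left(N \right)} = 5 + 2 = 7$)
$f{\left(W,K \right)} = - K^{2}$ ($f{\left(W,K \right)} = K \left(-1\right) K = - K K = - K^{2}$)
$Y = \frac{27}{7}$ ($Y = 4 - \frac{1}{7} = \frac{27}{7} \approx 3.8571$)
$\left(Y + f{\left(0,-5 \right)}\right)^{2} = \left(\frac{27}{7} - \left(-5\right)^{2}\right)^{2} = \left(\frac{27}{7} - 25\right)^{2} = \left(- \frac{148}{7}\right)^{2} = \frac{21904}{49}$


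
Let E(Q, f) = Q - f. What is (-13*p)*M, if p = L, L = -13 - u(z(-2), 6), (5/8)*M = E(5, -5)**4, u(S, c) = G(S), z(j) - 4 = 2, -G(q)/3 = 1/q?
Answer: 2600000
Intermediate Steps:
G(q) = -3/q
z(j) = 6 (z(j) = 4 + 2 = 6)
u(S, c) = -3/S
M = 16000 (M = 8*(5 - 1*(-5))**4/5 = 8*(5 + 5)**4/5 = (8/5)*10**4 = (8/5)*10000 = 16000)
L = -25/2 (L = -13 - (-3)/6 = -13 - 1*(-1/2) = -13 + 1/2 = -25/2 ≈ -12.500)
p = -25/2 ≈ -12.500
(-13*p)*M = -13*(-25/2)*16000 = (325/2)*16000 = 2600000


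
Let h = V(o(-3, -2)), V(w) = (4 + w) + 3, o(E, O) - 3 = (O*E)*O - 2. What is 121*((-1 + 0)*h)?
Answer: 484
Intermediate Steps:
o(E, O) = 1 + E*O**2 (o(E, O) = 3 + ((O*E)*O - 2) = 3 + ((E*O)*O - 2) = 3 + (E*O**2 - 2) = 3 + (-2 + E*O**2) = 1 + E*O**2)
V(w) = 7 + w
h = -4 (h = 7 + (1 - 3*(-2)**2) = 7 + (1 - 3*4) = 7 + (1 - 12) = 7 - 11 = -4)
121*((-1 + 0)*h) = 121*((-1 + 0)*(-4)) = 121*(-1*(-4)) = 121*4 = 484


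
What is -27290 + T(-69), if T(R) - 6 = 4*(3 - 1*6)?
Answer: -27296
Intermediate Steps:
T(R) = -6 (T(R) = 6 + 4*(3 - 1*6) = 6 + 4*(3 - 6) = 6 + 4*(-3) = 6 - 12 = -6)
-27290 + T(-69) = -27290 - 6 = -27296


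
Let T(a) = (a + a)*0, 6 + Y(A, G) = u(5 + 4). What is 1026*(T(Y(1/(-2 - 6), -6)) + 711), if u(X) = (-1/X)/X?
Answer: 729486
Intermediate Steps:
u(X) = -1/X**2
Y(A, G) = -487/81 (Y(A, G) = -6 - 1/(5 + 4)**2 = -6 - 1/9**2 = -6 - 1*1/81 = -6 - 1/81 = -487/81)
T(a) = 0 (T(a) = (2*a)*0 = 0)
1026*(T(Y(1/(-2 - 6), -6)) + 711) = 1026*(0 + 711) = 1026*711 = 729486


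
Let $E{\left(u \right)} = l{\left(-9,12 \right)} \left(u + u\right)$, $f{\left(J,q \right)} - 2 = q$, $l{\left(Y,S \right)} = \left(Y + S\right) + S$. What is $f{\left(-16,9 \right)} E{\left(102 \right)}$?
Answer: $33660$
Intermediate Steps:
$l{\left(Y,S \right)} = Y + 2 S$ ($l{\left(Y,S \right)} = \left(S + Y\right) + S = Y + 2 S$)
$f{\left(J,q \right)} = 2 + q$
$E{\left(u \right)} = 30 u$ ($E{\left(u \right)} = \left(-9 + 2 \cdot 12\right) \left(u + u\right) = \left(-9 + 24\right) 2 u = 15 \cdot 2 u = 30 u$)
$f{\left(-16,9 \right)} E{\left(102 \right)} = \left(2 + 9\right) 30 \cdot 102 = 11 \cdot 3060 = 33660$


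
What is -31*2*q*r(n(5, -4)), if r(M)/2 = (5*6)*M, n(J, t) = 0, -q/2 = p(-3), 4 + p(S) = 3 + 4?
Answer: 0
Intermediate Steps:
p(S) = 3 (p(S) = -4 + (3 + 4) = -4 + 7 = 3)
q = -6 (q = -2*3 = -6)
r(M) = 60*M (r(M) = 2*((5*6)*M) = 2*(30*M) = 60*M)
-31*2*q*r(n(5, -4)) = -31*2*(-6)*60*0 = -(-372)*0 = -31*0 = 0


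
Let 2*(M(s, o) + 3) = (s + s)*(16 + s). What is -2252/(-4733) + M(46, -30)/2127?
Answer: 18274321/10067091 ≈ 1.8153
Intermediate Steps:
M(s, o) = -3 + s*(16 + s) (M(s, o) = -3 + ((s + s)*(16 + s))/2 = -3 + ((2*s)*(16 + s))/2 = -3 + (2*s*(16 + s))/2 = -3 + s*(16 + s))
-2252/(-4733) + M(46, -30)/2127 = -2252/(-4733) + (-3 + 46**2 + 16*46)/2127 = -2252*(-1/4733) + (-3 + 2116 + 736)*(1/2127) = 2252/4733 + 2849*(1/2127) = 2252/4733 + 2849/2127 = 18274321/10067091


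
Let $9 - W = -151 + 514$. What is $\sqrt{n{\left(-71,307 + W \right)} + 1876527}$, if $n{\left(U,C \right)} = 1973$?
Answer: $170 \sqrt{65} \approx 1370.6$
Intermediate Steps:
$W = -354$ ($W = 9 - \left(-151 + 514\right) = 9 - 363 = -354$)
$\sqrt{n{\left(-71,307 + W \right)} + 1876527} = \sqrt{1973 + 1876527} = \sqrt{1878500} = 170 \sqrt{65}$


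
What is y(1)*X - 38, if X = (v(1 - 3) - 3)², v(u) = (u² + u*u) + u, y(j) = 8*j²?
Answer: 34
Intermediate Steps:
v(u) = u + 2*u² (v(u) = (u² + u²) + u = 2*u² + u = u + 2*u²)
X = 9 (X = ((1 - 3)*(1 + 2*(1 - 3)) - 3)² = (-2*(1 + 2*(-2)) - 3)² = (-2*(1 - 4) - 3)² = (-2*(-3) - 3)² = (6 - 3)² = 3² = 9)
y(1)*X - 38 = (8*1²)*9 - 38 = (8*1)*9 - 38 = 8*9 - 38 = 72 - 38 = 34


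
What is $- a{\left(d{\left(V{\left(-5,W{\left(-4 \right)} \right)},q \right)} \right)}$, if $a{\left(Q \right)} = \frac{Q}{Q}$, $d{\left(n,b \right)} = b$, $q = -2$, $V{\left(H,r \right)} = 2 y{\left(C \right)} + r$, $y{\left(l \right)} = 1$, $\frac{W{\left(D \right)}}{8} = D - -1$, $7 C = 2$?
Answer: $-1$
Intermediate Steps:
$C = \frac{2}{7}$ ($C = \frac{1}{7} \cdot 2 = \frac{2}{7} \approx 0.28571$)
$W{\left(D \right)} = 8 + 8 D$ ($W{\left(D \right)} = 8 \left(D - -1\right) = 8 \left(D + 1\right) = 8 \left(1 + D\right) = 8 + 8 D$)
$V{\left(H,r \right)} = 2 + r$ ($V{\left(H,r \right)} = 2 \cdot 1 + r = 2 + r$)
$a{\left(Q \right)} = 1$
$- a{\left(d{\left(V{\left(-5,W{\left(-4 \right)} \right)},q \right)} \right)} = \left(-1\right) 1 = -1$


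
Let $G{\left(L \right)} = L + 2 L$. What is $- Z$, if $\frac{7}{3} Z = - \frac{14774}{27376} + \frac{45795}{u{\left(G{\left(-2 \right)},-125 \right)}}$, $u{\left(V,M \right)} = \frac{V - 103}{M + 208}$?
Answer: $\frac{156086063589}{10443944} \approx 14945.0$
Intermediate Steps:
$G{\left(L \right)} = 3 L$
$u{\left(V,M \right)} = \frac{-103 + V}{208 + M}$
$Z = - \frac{156086063589}{10443944}$ ($Z = \frac{3 \left(- \frac{14774}{27376} + \frac{45795}{\frac{1}{208 - 125} \left(-103 + 3 \left(-2\right)\right)}\right)}{7} = \frac{3 \left(\left(-14774\right) \frac{1}{27376} + \frac{45795}{\frac{1}{83} \left(-103 - 6\right)}\right)}{7} = \frac{3 \left(- \frac{7387}{13688} + \frac{45795}{\frac{1}{83} \left(-109\right)}\right)}{7} = \frac{3 \left(- \frac{7387}{13688} + \frac{45795}{- \frac{109}{83}}\right)}{7} = \frac{3 \left(- \frac{7387}{13688} + 45795 \left(- \frac{83}{109}\right)\right)}{7} = \frac{3 \left(- \frac{7387}{13688} - \frac{3800985}{109}\right)}{7} = \frac{3}{7} \left(- \frac{52028687863}{1491992}\right) = - \frac{156086063589}{10443944} \approx -14945.0$)
$- Z = \left(-1\right) \left(- \frac{156086063589}{10443944}\right) = \frac{156086063589}{10443944}$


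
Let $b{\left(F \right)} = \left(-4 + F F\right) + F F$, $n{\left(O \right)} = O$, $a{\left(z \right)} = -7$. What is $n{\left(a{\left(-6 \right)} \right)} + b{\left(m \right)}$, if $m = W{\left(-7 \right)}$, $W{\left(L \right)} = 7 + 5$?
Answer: $277$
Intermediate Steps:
$W{\left(L \right)} = 12$
$m = 12$
$b{\left(F \right)} = -4 + 2 F^{2}$ ($b{\left(F \right)} = \left(-4 + F^{2}\right) + F^{2} = -4 + 2 F^{2}$)
$n{\left(a{\left(-6 \right)} \right)} + b{\left(m \right)} = -7 - \left(4 - 2 \cdot 12^{2}\right) = -7 + \left(-4 + 2 \cdot 144\right) = -7 + \left(-4 + 288\right) = -7 + 284 = 277$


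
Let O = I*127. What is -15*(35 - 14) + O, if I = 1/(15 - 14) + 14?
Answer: 1590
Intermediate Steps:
I = 15 (I = 1/1 + 14 = 1 + 14 = 15)
O = 1905 (O = 15*127 = 1905)
-15*(35 - 14) + O = -15*(35 - 14) + 1905 = -15*21 + 1905 = -315 + 1905 = 1590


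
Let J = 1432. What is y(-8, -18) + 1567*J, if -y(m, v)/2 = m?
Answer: 2243960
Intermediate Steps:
y(m, v) = -2*m
y(-8, -18) + 1567*J = -2*(-8) + 1567*1432 = 16 + 2243944 = 2243960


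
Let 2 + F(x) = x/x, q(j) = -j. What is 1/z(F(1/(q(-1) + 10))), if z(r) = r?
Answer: -1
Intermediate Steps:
F(x) = -1 (F(x) = -2 + x/x = -2 + 1 = -1)
1/z(F(1/(q(-1) + 10))) = 1/(-1) = -1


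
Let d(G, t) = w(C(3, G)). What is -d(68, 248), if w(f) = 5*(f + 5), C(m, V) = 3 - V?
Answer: 300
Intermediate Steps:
w(f) = 25 + 5*f (w(f) = 5*(5 + f) = 25 + 5*f)
d(G, t) = 40 - 5*G (d(G, t) = 25 + 5*(3 - G) = 25 + (15 - 5*G) = 40 - 5*G)
-d(68, 248) = -(40 - 5*68) = -(40 - 340) = -1*(-300) = 300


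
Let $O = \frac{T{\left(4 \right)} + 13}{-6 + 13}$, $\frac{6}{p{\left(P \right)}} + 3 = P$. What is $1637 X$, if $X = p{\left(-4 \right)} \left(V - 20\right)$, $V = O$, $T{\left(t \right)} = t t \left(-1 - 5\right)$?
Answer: $\frac{2190306}{49} \approx 44700.0$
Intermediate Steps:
$T{\left(t \right)} = - 6 t^{2}$ ($T{\left(t \right)} = t^{2} \left(-1 - 5\right) = t^{2} \left(-6\right) = - 6 t^{2}$)
$p{\left(P \right)} = \frac{6}{-3 + P}$
$O = - \frac{83}{7}$ ($O = \frac{- 6 \cdot 4^{2} + 13}{-6 + 13} = \frac{\left(-6\right) 16 + 13}{7} = \left(-96 + 13\right) \frac{1}{7} = \left(-83\right) \frac{1}{7} = - \frac{83}{7} \approx -11.857$)
$V = - \frac{83}{7} \approx -11.857$
$X = \frac{1338}{49}$ ($X = \frac{6}{-3 - 4} \left(- \frac{83}{7} - 20\right) = \frac{6}{-7} \left(- \frac{223}{7}\right) = 6 \left(- \frac{1}{7}\right) \left(- \frac{223}{7}\right) = \left(- \frac{6}{7}\right) \left(- \frac{223}{7}\right) = \frac{1338}{49} \approx 27.306$)
$1637 X = 1637 \cdot \frac{1338}{49} = \frac{2190306}{49}$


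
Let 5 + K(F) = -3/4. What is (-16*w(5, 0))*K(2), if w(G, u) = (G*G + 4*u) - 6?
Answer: 1748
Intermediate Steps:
K(F) = -23/4 (K(F) = -5 - 3/4 = -23/4)
w(G, u) = -6 + G**2 + 4*u (w(G, u) = (G**2 + 4*u) - 6 = -6 + G**2 + 4*u)
(-16*w(5, 0))*K(2) = -16*(-6 + 5**2 + 4*0)*(-23/4) = -16*(-6 + 25 + 0)*(-23/4) = -16*19*(-23/4) = -304*(-23/4) = 1748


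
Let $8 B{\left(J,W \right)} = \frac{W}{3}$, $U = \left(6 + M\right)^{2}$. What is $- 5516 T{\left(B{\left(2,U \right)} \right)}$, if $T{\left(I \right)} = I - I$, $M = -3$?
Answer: $0$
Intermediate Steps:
$U = 9$ ($U = \left(6 - 3\right)^{2} = 3^{2} = 9$)
$B{\left(J,W \right)} = \frac{W}{24}$ ($B{\left(J,W \right)} = \frac{W \frac{1}{3}}{8} = \frac{\frac{1}{3} W}{8} = \frac{W}{24}$)
$T{\left(I \right)} = 0$
$- 5516 T{\left(B{\left(2,U \right)} \right)} = \left(-5516\right) 0 = 0$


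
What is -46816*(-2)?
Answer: 93632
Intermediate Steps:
-46816*(-2) = -11704*(-8) = 93632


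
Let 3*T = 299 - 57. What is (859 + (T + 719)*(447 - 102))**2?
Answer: 76587241536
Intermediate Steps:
T = 242/3 (T = (299 - 57)/3 = (1/3)*242 = 242/3 ≈ 80.667)
(859 + (T + 719)*(447 - 102))**2 = (859 + (242/3 + 719)*(447 - 102))**2 = (859 + (2399/3)*345)**2 = (859 + 275885)**2 = 276744**2 = 76587241536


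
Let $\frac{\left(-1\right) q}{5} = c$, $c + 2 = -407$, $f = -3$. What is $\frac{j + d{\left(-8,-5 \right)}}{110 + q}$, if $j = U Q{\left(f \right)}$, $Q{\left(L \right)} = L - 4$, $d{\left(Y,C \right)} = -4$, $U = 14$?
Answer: $- \frac{102}{2155} \approx -0.047332$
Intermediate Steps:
$c = -409$ ($c = -2 - 407 = -409$)
$q = 2045$ ($q = \left(-5\right) \left(-409\right) = 2045$)
$Q{\left(L \right)} = -4 + L$ ($Q{\left(L \right)} = L - 4 = -4 + L$)
$j = -98$ ($j = 14 \left(-4 - 3\right) = 14 \left(-7\right) = -98$)
$\frac{j + d{\left(-8,-5 \right)}}{110 + q} = \frac{-98 - 4}{110 + 2045} = - \frac{102}{2155}$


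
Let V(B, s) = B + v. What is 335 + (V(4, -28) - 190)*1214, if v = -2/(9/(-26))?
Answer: -1966093/9 ≈ -2.1845e+5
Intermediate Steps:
v = 52/9 (v = -2/(9*(-1/26)) = -2/(-9/26) = -2*(-26/9) = 52/9 ≈ 5.7778)
V(B, s) = 52/9 + B (V(B, s) = B + 52/9 = 52/9 + B)
335 + (V(4, -28) - 190)*1214 = 335 + ((52/9 + 4) - 190)*1214 = 335 + (88/9 - 190)*1214 = 335 - 1622/9*1214 = 335 - 1969108/9 = -1966093/9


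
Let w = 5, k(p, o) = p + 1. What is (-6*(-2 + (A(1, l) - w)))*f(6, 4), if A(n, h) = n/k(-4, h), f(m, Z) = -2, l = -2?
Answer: -88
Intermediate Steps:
k(p, o) = 1 + p
A(n, h) = -n/3 (A(n, h) = n/(1 - 4) = n/(-3) = n*(-1/3) = -n/3)
(-6*(-2 + (A(1, l) - w)))*f(6, 4) = -6*(-2 + (-1/3*1 - 1*5))*(-2) = -6*(-2 + (-1/3 - 5))*(-2) = -6*(-2 - 16/3)*(-2) = -6*(-22/3)*(-2) = 44*(-2) = -88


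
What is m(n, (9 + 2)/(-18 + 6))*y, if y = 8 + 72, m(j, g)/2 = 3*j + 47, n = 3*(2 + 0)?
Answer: 10400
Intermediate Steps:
n = 6 (n = 3*2 = 6)
m(j, g) = 94 + 6*j (m(j, g) = 2*(3*j + 47) = 2*(47 + 3*j) = 94 + 6*j)
y = 80
m(n, (9 + 2)/(-18 + 6))*y = (94 + 6*6)*80 = (94 + 36)*80 = 130*80 = 10400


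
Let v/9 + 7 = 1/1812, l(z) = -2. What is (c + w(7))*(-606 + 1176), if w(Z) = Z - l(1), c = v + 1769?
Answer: 295220955/302 ≈ 9.7755e+5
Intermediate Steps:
v = -38049/604 (v = -63 + 9/1812 = -63 + 9*(1/1812) = -63 + 3/604 = -38049/604 ≈ -62.995)
c = 1030427/604 (c = -38049/604 + 1769 = 1030427/604 ≈ 1706.0)
w(Z) = 2 + Z (w(Z) = Z - 1*(-2) = Z + 2 = 2 + Z)
(c + w(7))*(-606 + 1176) = (1030427/604 + (2 + 7))*(-606 + 1176) = (1030427/604 + 9)*570 = (1035863/604)*570 = 295220955/302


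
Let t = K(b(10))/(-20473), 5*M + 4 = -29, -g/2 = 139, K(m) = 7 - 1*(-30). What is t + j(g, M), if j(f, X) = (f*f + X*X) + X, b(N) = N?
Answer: 39574799427/511825 ≈ 77321.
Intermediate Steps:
K(m) = 37 (K(m) = 7 + 30 = 37)
g = -278 (g = -2*139 = -278)
M = -33/5 (M = -⅘ + (⅕)*(-29) = -⅘ - 29/5 = -33/5 ≈ -6.6000)
j(f, X) = X + X² + f² (j(f, X) = (f² + X²) + X = (X² + f²) + X = X + X² + f²)
t = -37/20473 (t = 37/(-20473) = 37*(-1/20473) = -37/20473 ≈ -0.0018073)
t + j(g, M) = -37/20473 + (-33/5 + (-33/5)² + (-278)²) = -37/20473 + (-33/5 + 1089/25 + 77284) = -37/20473 + 1933024/25 = 39574799427/511825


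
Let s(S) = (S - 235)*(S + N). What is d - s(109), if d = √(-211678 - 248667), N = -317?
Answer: -26208 + I*√460345 ≈ -26208.0 + 678.49*I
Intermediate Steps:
s(S) = (-317 + S)*(-235 + S) (s(S) = (S - 235)*(S - 317) = (-235 + S)*(-317 + S) = (-317 + S)*(-235 + S))
d = I*√460345 (d = √(-460345) = I*√460345 ≈ 678.49*I)
d - s(109) = I*√460345 - (74495 + 109² - 552*109) = I*√460345 - (74495 + 11881 - 60168) = I*√460345 - 1*26208 = I*√460345 - 26208 = -26208 + I*√460345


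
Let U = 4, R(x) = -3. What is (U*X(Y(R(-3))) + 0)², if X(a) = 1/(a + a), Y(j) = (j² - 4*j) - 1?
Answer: 1/100 ≈ 0.010000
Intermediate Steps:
Y(j) = -1 + j² - 4*j
X(a) = 1/(2*a)
(U*X(Y(R(-3))) + 0)² = (4*(1/(2*(-1 + (-3)² - 4*(-3)))) + 0)² = (4*(1/(2*(-1 + 9 + 12))) + 0)² = (4*((½)/20) + 0)² = (4*((½)*(1/20)) + 0)² = (4*(1/40) + 0)² = (⅒ + 0)² = (⅒)² = 1/100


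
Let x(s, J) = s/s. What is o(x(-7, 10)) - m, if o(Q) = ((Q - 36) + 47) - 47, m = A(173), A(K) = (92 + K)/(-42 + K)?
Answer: -4850/131 ≈ -37.023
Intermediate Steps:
x(s, J) = 1
A(K) = (92 + K)/(-42 + K)
m = 265/131 (m = (92 + 173)/(-42 + 173) = 265/131 ≈ 2.0229)
o(Q) = -36 + Q (o(Q) = ((-36 + Q) + 47) - 47 = (11 + Q) - 47 = -36 + Q)
o(x(-7, 10)) - m = (-36 + 1) - 1*265/131 = -35 - 265/131 = -4850/131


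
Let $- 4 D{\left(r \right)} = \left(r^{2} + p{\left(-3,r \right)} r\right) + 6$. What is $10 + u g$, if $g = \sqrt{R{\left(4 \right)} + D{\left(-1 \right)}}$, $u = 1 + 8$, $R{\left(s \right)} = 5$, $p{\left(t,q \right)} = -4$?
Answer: $\frac{47}{2} \approx 23.5$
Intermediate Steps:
$u = 9$
$D{\left(r \right)} = - \frac{3}{2} + r - \frac{r^{2}}{4}$ ($D{\left(r \right)} = - \frac{\left(r^{2} - 4 r\right) + 6}{4} = - \frac{6 + r^{2} - 4 r}{4} = - \frac{3}{2} + r - \frac{r^{2}}{4}$)
$g = \frac{3}{2}$ ($g = \sqrt{5 - \left(\frac{5}{2} + \frac{1}{4}\right)} = \sqrt{5 - \frac{11}{4}} = \sqrt{\frac{9}{4}} = \frac{3}{2} \approx 1.5$)
$10 + u g = 10 + 9 \cdot \frac{3}{2} = 10 + \frac{27}{2} = \frac{47}{2}$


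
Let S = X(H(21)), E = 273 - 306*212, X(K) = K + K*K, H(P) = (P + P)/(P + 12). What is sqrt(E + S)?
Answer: I*sqrt(7816129)/11 ≈ 254.16*I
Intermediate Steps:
H(P) = 2*P/(12 + P) (H(P) = (2*P)/(12 + P) = 2*P/(12 + P))
X(K) = K + K**2
E = -64599 (E = 273 - 64872 = -64599)
S = 350/121 (S = (2*21/(12 + 21))*(1 + 2*21/(12 + 21)) = (2*21/33)*(1 + 2*21/33) = (2*21*(1/33))*(1 + 2*21*(1/33)) = 14*(1 + 14/11)/11 = (14/11)*(25/11) = 350/121 ≈ 2.8926)
sqrt(E + S) = sqrt(-64599 + 350/121) = sqrt(-7816129/121) = I*sqrt(7816129)/11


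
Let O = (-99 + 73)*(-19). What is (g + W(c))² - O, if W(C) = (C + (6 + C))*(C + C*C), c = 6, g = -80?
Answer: 456482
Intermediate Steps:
W(C) = (6 + 2*C)*(C + C²)
O = 494 (O = -26*(-19) = 494)
(g + W(c))² - O = (-80 + 2*6*(3 + 6² + 4*6))² - 1*494 = (-80 + 2*6*(3 + 36 + 24))² - 494 = (-80 + 2*6*63)² - 494 = (-80 + 756)² - 494 = 676² - 494 = 456976 - 494 = 456482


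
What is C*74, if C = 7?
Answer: 518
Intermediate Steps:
C*74 = 7*74 = 518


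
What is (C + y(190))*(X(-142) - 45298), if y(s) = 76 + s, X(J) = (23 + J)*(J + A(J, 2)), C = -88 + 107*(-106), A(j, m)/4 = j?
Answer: -437539488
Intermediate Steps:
A(j, m) = 4*j
C = -11430 (C = -88 - 11342 = -11430)
X(J) = 5*J*(23 + J) (X(J) = (23 + J)*(J + 4*J) = (23 + J)*(5*J) = 5*J*(23 + J))
(C + y(190))*(X(-142) - 45298) = (-11430 + (76 + 190))*(5*(-142)*(23 - 142) - 45298) = (-11430 + 266)*(5*(-142)*(-119) - 45298) = -11164*(84490 - 45298) = -11164*39192 = -437539488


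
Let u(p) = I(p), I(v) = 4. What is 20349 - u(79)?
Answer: 20345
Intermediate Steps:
u(p) = 4
20349 - u(79) = 20349 - 1*4 = 20349 - 4 = 20345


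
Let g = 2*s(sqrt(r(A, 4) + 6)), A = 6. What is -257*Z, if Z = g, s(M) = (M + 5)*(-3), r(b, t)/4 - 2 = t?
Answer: 7710 + 1542*sqrt(30) ≈ 16156.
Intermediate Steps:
r(b, t) = 8 + 4*t
s(M) = -15 - 3*M (s(M) = (5 + M)*(-3) = -15 - 3*M)
g = -30 - 6*sqrt(30) (g = 2*(-15 - 3*sqrt((8 + 4*4) + 6)) = 2*(-15 - 3*sqrt((8 + 16) + 6)) = 2*(-15 - 3*sqrt(24 + 6)) = 2*(-15 - 3*sqrt(30)) = -30 - 6*sqrt(30) ≈ -62.863)
Z = -30 - 6*sqrt(30) ≈ -62.863
-257*Z = -257*(-30 - 6*sqrt(30)) = 7710 + 1542*sqrt(30)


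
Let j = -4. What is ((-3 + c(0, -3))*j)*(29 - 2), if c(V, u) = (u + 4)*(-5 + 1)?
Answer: 756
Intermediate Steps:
c(V, u) = -16 - 4*u (c(V, u) = (4 + u)*(-4) = -16 - 4*u)
((-3 + c(0, -3))*j)*(29 - 2) = ((-3 + (-16 - 4*(-3)))*(-4))*(29 - 2) = ((-3 + (-16 + 12))*(-4))*27 = ((-3 - 4)*(-4))*27 = -7*(-4)*27 = 28*27 = 756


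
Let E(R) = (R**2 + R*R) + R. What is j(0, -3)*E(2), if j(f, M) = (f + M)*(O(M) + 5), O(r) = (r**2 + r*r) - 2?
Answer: -630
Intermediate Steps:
O(r) = -2 + 2*r**2 (O(r) = (r**2 + r**2) - 2 = 2*r**2 - 2 = -2 + 2*r**2)
j(f, M) = (3 + 2*M**2)*(M + f) (j(f, M) = (f + M)*((-2 + 2*M**2) + 5) = (M + f)*(3 + 2*M**2) = (3 + 2*M**2)*(M + f))
E(R) = R + 2*R**2 (E(R) = (R**2 + R**2) + R = 2*R**2 + R = R + 2*R**2)
j(0, -3)*E(2) = (2*(-3)**3 + 3*(-3) + 3*0 + 2*0*(-3)**2)*(2*(1 + 2*2)) = (2*(-27) - 9 + 0 + 2*0*9)*(2*(1 + 4)) = (-54 - 9 + 0 + 0)*(2*5) = -63*10 = -630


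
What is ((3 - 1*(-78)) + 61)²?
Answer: 20164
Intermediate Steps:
((3 - 1*(-78)) + 61)² = ((3 + 78) + 61)² = (81 + 61)² = 142² = 20164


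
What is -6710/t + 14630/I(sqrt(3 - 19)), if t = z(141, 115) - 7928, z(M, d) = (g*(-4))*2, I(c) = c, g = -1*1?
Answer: 61/72 - 7315*I/2 ≈ 0.84722 - 3657.5*I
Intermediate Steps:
g = -1
z(M, d) = 8 (z(M, d) = -1*(-4)*2 = 4*2 = 8)
t = -7920 (t = 8 - 7928 = -7920)
-6710/t + 14630/I(sqrt(3 - 19)) = -6710/(-7920) + 14630/(sqrt(3 - 19)) = -6710*(-1/7920) + 14630/(sqrt(-16)) = 61/72 + 14630/((4*I)) = 61/72 + 14630*(-I/4) = 61/72 - 7315*I/2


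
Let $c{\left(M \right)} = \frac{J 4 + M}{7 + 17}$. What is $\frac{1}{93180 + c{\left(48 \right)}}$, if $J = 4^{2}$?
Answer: $\frac{3}{279554} \approx 1.0731 \cdot 10^{-5}$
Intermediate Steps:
$J = 16$
$c{\left(M \right)} = \frac{8}{3} + \frac{M}{24}$ ($c{\left(M \right)} = \frac{16 \cdot 4 + M}{7 + 17} = \frac{64 + M}{24} = \frac{8}{3} + \frac{M}{24}$)
$\frac{1}{93180 + c{\left(48 \right)}} = \frac{1}{93180 + \left(\frac{8}{3} + \frac{1}{24} \cdot 48\right)} = \frac{1}{93180 + \left(\frac{8}{3} + 2\right)} = \frac{1}{93180 + \frac{14}{3}} = \frac{1}{\frac{279554}{3}} = \frac{3}{279554}$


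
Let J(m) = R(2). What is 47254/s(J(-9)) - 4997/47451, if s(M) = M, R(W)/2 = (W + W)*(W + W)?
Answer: 1121044825/759216 ≈ 1476.6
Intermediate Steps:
R(W) = 8*W**2 (R(W) = 2*((W + W)*(W + W)) = 2*((2*W)*(2*W)) = 2*(4*W**2) = 8*W**2)
J(m) = 32 (J(m) = 8*2**2 = 8*4 = 32)
47254/s(J(-9)) - 4997/47451 = 47254/32 - 4997/47451 = 47254*(1/32) - 4997*1/47451 = 23627/16 - 4997/47451 = 1121044825/759216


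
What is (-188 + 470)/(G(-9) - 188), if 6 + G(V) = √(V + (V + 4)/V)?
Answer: -123093/84700 - 423*I*√19/84700 ≈ -1.4533 - 0.021769*I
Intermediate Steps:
G(V) = -6 + √(V + (4 + V)/V) (G(V) = -6 + √(V + (V + 4)/V) = -6 + √(V + (4 + V)/V))
(-188 + 470)/(G(-9) - 188) = (-188 + 470)/((-6 + √(1 - 9 + 4/(-9))) - 188) = 282/((-6 + √(1 - 9 + 4*(-⅑))) - 188) = 282/((-6 + √(1 - 9 - 4/9)) - 188) = 282/((-6 + √(-76/9)) - 188) = 282/((-6 + 2*I*√19/3) - 188) = 282/(-194 + 2*I*√19/3)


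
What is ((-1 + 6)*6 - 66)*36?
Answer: -1296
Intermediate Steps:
((-1 + 6)*6 - 66)*36 = (5*6 - 66)*36 = (30 - 66)*36 = -36*36 = -1296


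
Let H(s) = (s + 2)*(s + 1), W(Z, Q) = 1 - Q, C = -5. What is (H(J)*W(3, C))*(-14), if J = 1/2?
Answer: -315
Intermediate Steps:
J = ½ ≈ 0.50000
H(s) = (1 + s)*(2 + s) (H(s) = (2 + s)*(1 + s) = (1 + s)*(2 + s))
(H(J)*W(3, C))*(-14) = ((2 + (½)² + 3*(½))*(1 - 1*(-5)))*(-14) = ((2 + ¼ + 3/2)*(1 + 5))*(-14) = ((15/4)*6)*(-14) = (45/2)*(-14) = -315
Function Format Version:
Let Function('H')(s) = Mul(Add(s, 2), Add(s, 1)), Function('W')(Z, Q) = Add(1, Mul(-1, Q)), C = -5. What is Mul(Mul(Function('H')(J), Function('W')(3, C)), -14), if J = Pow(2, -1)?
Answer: -315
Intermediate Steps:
J = Rational(1, 2) ≈ 0.50000
Function('H')(s) = Mul(Add(1, s), Add(2, s)) (Function('H')(s) = Mul(Add(2, s), Add(1, s)) = Mul(Add(1, s), Add(2, s)))
Mul(Mul(Function('H')(J), Function('W')(3, C)), -14) = Mul(Mul(Add(2, Pow(Rational(1, 2), 2), Mul(3, Rational(1, 2))), Add(1, Mul(-1, -5))), -14) = Mul(Mul(Add(2, Rational(1, 4), Rational(3, 2)), Add(1, 5)), -14) = Mul(Mul(Rational(15, 4), 6), -14) = Mul(Rational(45, 2), -14) = -315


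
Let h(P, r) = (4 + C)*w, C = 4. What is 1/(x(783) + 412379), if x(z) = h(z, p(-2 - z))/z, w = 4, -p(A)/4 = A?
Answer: 783/322892789 ≈ 2.4250e-6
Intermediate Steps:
p(A) = -4*A
h(P, r) = 32 (h(P, r) = (4 + 4)*4 = 8*4 = 32)
x(z) = 32/z
1/(x(783) + 412379) = 1/(32/783 + 412379) = 1/(322892789/783) = 783/322892789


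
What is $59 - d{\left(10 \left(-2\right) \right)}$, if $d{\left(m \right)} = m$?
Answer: $79$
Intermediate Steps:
$59 - d{\left(10 \left(-2\right) \right)} = 59 - 10 \left(-2\right) = 59 - -20 = 59 + 20 = 79$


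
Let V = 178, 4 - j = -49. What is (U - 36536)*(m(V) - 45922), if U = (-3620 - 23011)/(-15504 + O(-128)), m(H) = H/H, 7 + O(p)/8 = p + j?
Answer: 27111534718809/16160 ≈ 1.6777e+9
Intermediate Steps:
j = 53 (j = 4 - 1*(-49) = 4 + 49 = 53)
O(p) = 368 + 8*p (O(p) = -56 + 8*(p + 53) = -56 + 8*(53 + p) = -56 + (424 + 8*p) = 368 + 8*p)
m(H) = 1
U = 26631/16160 (U = (-3620 - 23011)/(-15504 + (368 + 8*(-128))) = -26631/(-15504 + (368 - 1024)) = -26631/(-15504 - 656) = -26631/(-16160) = -26631*(-1/16160) = 26631/16160 ≈ 1.6480)
(U - 36536)*(m(V) - 45922) = (26631/16160 - 36536)*(1 - 45922) = -590395129/16160*(-45921) = 27111534718809/16160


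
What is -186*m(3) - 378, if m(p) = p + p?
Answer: -1494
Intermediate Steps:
m(p) = 2*p
-186*m(3) - 378 = -372*3 - 378 = -186*6 - 378 = -1116 - 378 = -1494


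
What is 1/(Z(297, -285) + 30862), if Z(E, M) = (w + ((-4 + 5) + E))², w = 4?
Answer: 1/122066 ≈ 8.1923e-6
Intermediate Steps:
Z(E, M) = (5 + E)² (Z(E, M) = (4 + ((-4 + 5) + E))² = (4 + (1 + E))² = (5 + E)²)
1/(Z(297, -285) + 30862) = 1/((5 + 297)² + 30862) = 1/(302² + 30862) = 1/(91204 + 30862) = 1/122066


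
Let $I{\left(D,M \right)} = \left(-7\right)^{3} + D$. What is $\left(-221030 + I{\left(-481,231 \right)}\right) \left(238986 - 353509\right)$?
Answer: $25407385642$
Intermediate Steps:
$I{\left(D,M \right)} = -343 + D$
$\left(-221030 + I{\left(-481,231 \right)}\right) \left(238986 - 353509\right) = \left(-221030 - 824\right) \left(238986 - 353509\right) = \left(-221030 - 824\right) \left(-114523\right) = \left(-221854\right) \left(-114523\right) = 25407385642$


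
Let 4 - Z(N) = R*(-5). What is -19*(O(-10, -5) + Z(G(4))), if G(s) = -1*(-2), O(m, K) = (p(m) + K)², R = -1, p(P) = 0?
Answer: -456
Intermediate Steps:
O(m, K) = K² (O(m, K) = (0 + K)² = K²)
G(s) = 2
Z(N) = -1 (Z(N) = 4 - (-1)*(-5) = 4 - 1*5 = 4 - 5 = -1)
-19*(O(-10, -5) + Z(G(4))) = -19*((-5)² - 1) = -19*(25 - 1) = -19*24 = -456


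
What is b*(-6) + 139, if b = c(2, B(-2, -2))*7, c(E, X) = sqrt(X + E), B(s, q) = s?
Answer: 139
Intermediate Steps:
c(E, X) = sqrt(E + X)
b = 0 (b = sqrt(2 - 2)*7 = sqrt(0)*7 = 0*7 = 0)
b*(-6) + 139 = 0*(-6) + 139 = 0 + 139 = 139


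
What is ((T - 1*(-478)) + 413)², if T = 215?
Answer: 1223236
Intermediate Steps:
((T - 1*(-478)) + 413)² = ((215 - 1*(-478)) + 413)² = ((215 + 478) + 413)² = (693 + 413)² = 1106² = 1223236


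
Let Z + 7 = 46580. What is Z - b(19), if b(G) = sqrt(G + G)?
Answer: 46573 - sqrt(38) ≈ 46567.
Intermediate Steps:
Z = 46573 (Z = -7 + 46580 = 46573)
b(G) = sqrt(2)*sqrt(G) (b(G) = sqrt(2*G) = sqrt(2)*sqrt(G))
Z - b(19) = 46573 - sqrt(2)*sqrt(19) = 46573 - sqrt(38)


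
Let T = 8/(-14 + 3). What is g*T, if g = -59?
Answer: 472/11 ≈ 42.909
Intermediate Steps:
T = -8/11 (T = 8/(-11) = -1/11*8 = -8/11 ≈ -0.72727)
g*T = -59*(-8/11) = 472/11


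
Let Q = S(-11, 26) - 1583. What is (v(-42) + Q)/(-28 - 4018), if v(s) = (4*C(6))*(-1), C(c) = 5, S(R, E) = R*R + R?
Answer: 1493/4046 ≈ 0.36901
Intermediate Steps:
S(R, E) = R + R² (S(R, E) = R² + R = R + R²)
Q = -1473 (Q = -11*(1 - 11) - 1583 = -11*(-10) - 1583 = 110 - 1583 = -1473)
v(s) = -20 (v(s) = (4*5)*(-1) = 20*(-1) = -20)
(v(-42) + Q)/(-28 - 4018) = (-20 - 1473)/(-28 - 4018) = -1493/(-4046) = -1493*(-1/4046) = 1493/4046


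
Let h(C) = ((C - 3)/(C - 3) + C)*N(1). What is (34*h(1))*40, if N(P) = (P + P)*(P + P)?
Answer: 10880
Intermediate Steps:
N(P) = 4*P² (N(P) = (2*P)*(2*P) = 4*P²)
h(C) = 4 + 4*C (h(C) = ((C - 3)/(C - 3) + C)*(4*1²) = ((-3 + C)/(-3 + C) + C)*(4*1) = (1 + C)*4 = 4 + 4*C)
(34*h(1))*40 = (34*(4 + 4*1))*40 = (34*(4 + 4))*40 = (34*8)*40 = 272*40 = 10880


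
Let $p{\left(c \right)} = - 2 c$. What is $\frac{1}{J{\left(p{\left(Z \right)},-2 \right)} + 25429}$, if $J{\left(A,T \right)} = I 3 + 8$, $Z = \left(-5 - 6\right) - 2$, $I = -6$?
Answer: $\frac{1}{25419} \approx 3.9341 \cdot 10^{-5}$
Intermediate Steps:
$Z = -13$ ($Z = -11 - 2 = -13$)
$J{\left(A,T \right)} = -10$ ($J{\left(A,T \right)} = \left(-6\right) 3 + 8 = -18 + 8 = -10$)
$\frac{1}{J{\left(p{\left(Z \right)},-2 \right)} + 25429} = \frac{1}{-10 + 25429} = \frac{1}{25419}$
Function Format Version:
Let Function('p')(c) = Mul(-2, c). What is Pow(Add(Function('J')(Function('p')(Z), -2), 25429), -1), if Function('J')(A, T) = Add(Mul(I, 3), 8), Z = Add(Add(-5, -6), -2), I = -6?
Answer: Rational(1, 25419) ≈ 3.9341e-5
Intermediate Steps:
Z = -13 (Z = Add(-11, -2) = -13)
Function('J')(A, T) = -10 (Function('J')(A, T) = Add(Mul(-6, 3), 8) = Add(-18, 8) = -10)
Pow(Add(Function('J')(Function('p')(Z), -2), 25429), -1) = Pow(Add(-10, 25429), -1) = Pow(25419, -1) = Rational(1, 25419)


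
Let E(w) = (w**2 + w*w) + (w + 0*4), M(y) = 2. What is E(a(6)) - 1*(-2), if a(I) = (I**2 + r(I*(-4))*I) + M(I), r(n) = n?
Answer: 22368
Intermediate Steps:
a(I) = 2 - 3*I**2 (a(I) = (I**2 + (I*(-4))*I) + 2 = (I**2 + (-4*I)*I) + 2 = (I**2 - 4*I**2) + 2 = -3*I**2 + 2 = 2 - 3*I**2)
E(w) = w + 2*w**2 (E(w) = (w**2 + w**2) + (w + 0) = 2*w**2 + w = w + 2*w**2)
E(a(6)) - 1*(-2) = (2 - 3*6**2)*(1 + 2*(2 - 3*6**2)) - 1*(-2) = (2 - 3*36)*(1 + 2*(2 - 3*36)) + 2 = (2 - 108)*(1 + 2*(2 - 108)) + 2 = -106*(1 + 2*(-106)) + 2 = -106*(1 - 212) + 2 = -106*(-211) + 2 = 22366 + 2 = 22368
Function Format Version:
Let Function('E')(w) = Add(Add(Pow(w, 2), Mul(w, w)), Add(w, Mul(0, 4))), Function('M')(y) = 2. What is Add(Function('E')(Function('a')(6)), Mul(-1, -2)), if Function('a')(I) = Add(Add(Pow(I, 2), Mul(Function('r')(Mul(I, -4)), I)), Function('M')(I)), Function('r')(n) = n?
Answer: 22368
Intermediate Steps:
Function('a')(I) = Add(2, Mul(-3, Pow(I, 2))) (Function('a')(I) = Add(Add(Pow(I, 2), Mul(Mul(I, -4), I)), 2) = Add(Add(Pow(I, 2), Mul(Mul(-4, I), I)), 2) = Add(Add(Pow(I, 2), Mul(-4, Pow(I, 2))), 2) = Add(Mul(-3, Pow(I, 2)), 2) = Add(2, Mul(-3, Pow(I, 2))))
Function('E')(w) = Add(w, Mul(2, Pow(w, 2))) (Function('E')(w) = Add(Add(Pow(w, 2), Pow(w, 2)), Add(w, 0)) = Add(Mul(2, Pow(w, 2)), w) = Add(w, Mul(2, Pow(w, 2))))
Add(Function('E')(Function('a')(6)), Mul(-1, -2)) = Add(Mul(Add(2, Mul(-3, Pow(6, 2))), Add(1, Mul(2, Add(2, Mul(-3, Pow(6, 2)))))), Mul(-1, -2)) = Add(Mul(Add(2, Mul(-3, 36)), Add(1, Mul(2, Add(2, Mul(-3, 36))))), 2) = Add(Mul(Add(2, -108), Add(1, Mul(2, Add(2, -108)))), 2) = Add(Mul(-106, Add(1, Mul(2, -106))), 2) = Add(Mul(-106, Add(1, -212)), 2) = Add(Mul(-106, -211), 2) = Add(22366, 2) = 22368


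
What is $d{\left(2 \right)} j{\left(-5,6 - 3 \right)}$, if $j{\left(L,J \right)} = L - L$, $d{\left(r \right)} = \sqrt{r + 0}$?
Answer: $0$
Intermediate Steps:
$d{\left(r \right)} = \sqrt{r}$
$j{\left(L,J \right)} = 0$
$d{\left(2 \right)} j{\left(-5,6 - 3 \right)} = \sqrt{2} \cdot 0 = 0$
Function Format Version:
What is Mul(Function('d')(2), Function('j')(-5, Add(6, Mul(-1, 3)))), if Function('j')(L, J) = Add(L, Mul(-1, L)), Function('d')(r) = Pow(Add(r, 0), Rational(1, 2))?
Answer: 0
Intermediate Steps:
Function('d')(r) = Pow(r, Rational(1, 2))
Function('j')(L, J) = 0
Mul(Function('d')(2), Function('j')(-5, Add(6, Mul(-1, 3)))) = Mul(Pow(2, Rational(1, 2)), 0) = 0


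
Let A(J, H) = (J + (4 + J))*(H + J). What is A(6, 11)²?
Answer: 73984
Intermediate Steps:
A(J, H) = (4 + 2*J)*(H + J)
A(6, 11)² = (2*6² + 4*11 + 4*6 + 2*11*6)² = (2*36 + 44 + 24 + 132)² = (72 + 44 + 24 + 132)² = 272² = 73984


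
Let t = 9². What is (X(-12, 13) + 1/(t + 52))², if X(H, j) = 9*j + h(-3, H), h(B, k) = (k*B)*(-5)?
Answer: 70190884/17689 ≈ 3968.1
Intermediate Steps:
h(B, k) = -5*B*k (h(B, k) = (B*k)*(-5) = -5*B*k)
X(H, j) = 9*j + 15*H (X(H, j) = 9*j - 5*(-3)*H = 9*j + 15*H)
t = 81
(X(-12, 13) + 1/(t + 52))² = ((9*13 + 15*(-12)) + 1/(81 + 52))² = ((117 - 180) + 1/133)² = (-63 + 1/133)² = (-8378/133)² = 70190884/17689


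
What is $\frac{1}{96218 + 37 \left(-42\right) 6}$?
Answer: $\frac{1}{86894} \approx 1.1508 \cdot 10^{-5}$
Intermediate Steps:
$\frac{1}{96218 + 37 \left(-42\right) 6} = \frac{1}{96218 - 9324} = \frac{1}{86894}$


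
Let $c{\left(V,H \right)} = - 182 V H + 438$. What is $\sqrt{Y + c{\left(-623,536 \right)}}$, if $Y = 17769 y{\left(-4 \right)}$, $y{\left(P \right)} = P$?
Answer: $\sqrt{60704258} \approx 7791.3$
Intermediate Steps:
$c{\left(V,H \right)} = 438 - 182 H V$ ($c{\left(V,H \right)} = - 182 H V + 438 = 438 - 182 H V$)
$Y = -71076$ ($Y = 17769 \left(-4\right) = -71076$)
$\sqrt{Y + c{\left(-623,536 \right)}} = \sqrt{-71076 - \left(-438 + 97552 \left(-623\right)\right)} = \sqrt{-71076 + \left(438 + 60774896\right)} = \sqrt{-71076 + 60775334} = \sqrt{60704258}$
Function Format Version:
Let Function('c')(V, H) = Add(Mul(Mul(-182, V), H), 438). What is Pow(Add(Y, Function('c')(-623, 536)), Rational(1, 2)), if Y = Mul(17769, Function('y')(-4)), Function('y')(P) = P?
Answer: Pow(60704258, Rational(1, 2)) ≈ 7791.3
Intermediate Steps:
Function('c')(V, H) = Add(438, Mul(-182, H, V)) (Function('c')(V, H) = Add(Mul(-182, H, V), 438) = Add(438, Mul(-182, H, V)))
Y = -71076 (Y = Mul(17769, -4) = -71076)
Pow(Add(Y, Function('c')(-623, 536)), Rational(1, 2)) = Pow(Add(-71076, Add(438, Mul(-182, 536, -623))), Rational(1, 2)) = Pow(Add(-71076, Add(438, 60774896)), Rational(1, 2)) = Pow(Add(-71076, 60775334), Rational(1, 2)) = Pow(60704258, Rational(1, 2))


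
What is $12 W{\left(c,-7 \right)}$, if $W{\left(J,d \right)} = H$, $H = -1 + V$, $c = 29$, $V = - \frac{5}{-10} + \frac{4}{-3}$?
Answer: $-22$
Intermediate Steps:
$V = - \frac{5}{6}$ ($V = \left(-5\right) \left(- \frac{1}{10}\right) + 4 \left(- \frac{1}{3}\right) = \frac{1}{2} - \frac{4}{3} = - \frac{5}{6} \approx -0.83333$)
$H = - \frac{11}{6}$ ($H = -1 - \frac{5}{6} = - \frac{11}{6} \approx -1.8333$)
$W{\left(J,d \right)} = - \frac{11}{6}$
$12 W{\left(c,-7 \right)} = 12 \left(- \frac{11}{6}\right) = -22$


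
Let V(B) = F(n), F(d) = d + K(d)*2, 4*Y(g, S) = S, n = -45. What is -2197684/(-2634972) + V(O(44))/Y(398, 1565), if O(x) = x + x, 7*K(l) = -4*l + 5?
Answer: 1232766103/1443305913 ≈ 0.85413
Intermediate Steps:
K(l) = 5/7 - 4*l/7 (K(l) = (-4*l + 5)/7 = (5 - 4*l)/7 = 5/7 - 4*l/7)
Y(g, S) = S/4
F(d) = 10/7 - d/7 (F(d) = d + (5/7 - 4*d/7)*2 = d + (10/7 - 8*d/7) = 10/7 - d/7)
O(x) = 2*x
V(B) = 55/7 (V(B) = 10/7 - ⅐*(-45) = 10/7 + 45/7 = 55/7)
-2197684/(-2634972) + V(O(44))/Y(398, 1565) = -2197684/(-2634972) + 55/(7*(((¼)*1565))) = -2197684*(-1/2634972) + 55/(7*(1565/4)) = 549421/658743 + (55/7)*(4/1565) = 549421/658743 + 44/2191 = 1232766103/1443305913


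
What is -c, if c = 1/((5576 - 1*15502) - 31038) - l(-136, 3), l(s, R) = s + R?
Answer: -5448211/40964 ≈ -133.00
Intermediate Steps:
l(s, R) = R + s
c = 5448211/40964 (c = 1/((5576 - 1*15502) - 31038) - (3 - 136) = 1/((5576 - 15502) - 31038) - 1*(-133) = 1/(-9926 - 31038) + 133 = 1/(-40964) + 133 = -1/40964 + 133 = 5448211/40964 ≈ 133.00)
-c = -1*5448211/40964 = -5448211/40964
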